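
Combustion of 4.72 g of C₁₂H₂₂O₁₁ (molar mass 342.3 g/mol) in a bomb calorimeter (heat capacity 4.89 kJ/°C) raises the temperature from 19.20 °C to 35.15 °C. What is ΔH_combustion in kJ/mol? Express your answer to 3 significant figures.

ΔT = 35.15 − 19.20 = 15.95 °C
q_cal = C_cal × ΔT = 4.89 × 15.95 = 77.9955 kJ
n = 4.72 / 342.3 = 0.01379 mol
q_rxn = −q_cal = -77.9955 kJ
ΔH = -77.9955 / 0.01379 = -5656 kJ/mol

ΔH = -5660 kJ/mol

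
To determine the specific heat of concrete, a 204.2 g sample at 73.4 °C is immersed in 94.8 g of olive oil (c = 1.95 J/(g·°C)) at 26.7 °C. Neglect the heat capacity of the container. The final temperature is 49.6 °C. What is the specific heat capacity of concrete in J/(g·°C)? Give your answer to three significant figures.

c = 0.871 J/(g·°C)

q_gained = (94.8 × 1.95) × (49.6 − 26.7) = 4233 J
q_lost = 204.2 × c × (73.4 − 49.6) = 4859.96 c
Set equal: c = 4233 / 4859.96 = 0.871 J/(g·°C)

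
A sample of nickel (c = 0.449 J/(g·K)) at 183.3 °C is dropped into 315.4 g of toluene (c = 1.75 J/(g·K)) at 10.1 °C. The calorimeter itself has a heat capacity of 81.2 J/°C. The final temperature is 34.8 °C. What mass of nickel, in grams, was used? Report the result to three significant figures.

m = 235 g

q_gained = (315.4 × 1.75 + 81.2) × (34.8 − 10.1) = 15640 J
q_lost = m × 0.449 × (183.3 − 34.8) = 66.6765 m
m = 15640 / 66.6765 = 235 g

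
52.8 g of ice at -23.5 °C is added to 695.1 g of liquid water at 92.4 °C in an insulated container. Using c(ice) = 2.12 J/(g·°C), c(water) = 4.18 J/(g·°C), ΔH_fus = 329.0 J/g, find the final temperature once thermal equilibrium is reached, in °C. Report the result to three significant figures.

Heat to bring ice to 0 °C and melt it: q₁ = 52.8×2.12×23.5 + 52.8×329.0 = 20002 J
Heat the water can supply cooling to 0 °C: 695.1×4.18×92.4 = 268470 J > q₁, so all ice melts.
Energy balance: 695.1×4.18×(92.4 − T) = 20002 + 52.8×4.18×(T − 0)
2905.518(92.4 − T) = 20002 + 220.704 T
268470 − 20002 = 3126.222 T
T = 248468 / 3126.222 = 79.48 °C

T_f = 79.5 °C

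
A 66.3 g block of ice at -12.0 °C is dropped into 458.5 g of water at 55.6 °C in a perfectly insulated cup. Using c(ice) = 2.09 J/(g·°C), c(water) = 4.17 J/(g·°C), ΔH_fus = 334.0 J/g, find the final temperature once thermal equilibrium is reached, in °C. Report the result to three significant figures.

Heat to bring ice to 0 °C and melt it: q₁ = 66.3×2.09×12.0 + 66.3×334.0 = 23807 J
Heat the water can supply cooling to 0 °C: 458.5×4.17×55.6 = 106304 J > q₁, so all ice melts.
Energy balance: 458.5×4.17×(55.6 − T) = 23807 + 66.3×4.17×(T − 0)
1911.945(55.6 − T) = 23807 + 276.471 T
106304 − 23807 = 2188.416 T
T = 82497 / 2188.416 = 37.70 °C

T_f = 37.7 °C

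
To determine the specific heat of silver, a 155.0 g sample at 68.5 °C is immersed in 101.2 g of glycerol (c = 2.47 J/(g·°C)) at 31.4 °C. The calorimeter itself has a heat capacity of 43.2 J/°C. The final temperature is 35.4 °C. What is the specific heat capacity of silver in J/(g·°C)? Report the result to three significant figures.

q_gained = (101.2 × 2.47 + 43.2) × (35.4 − 31.4) = 1173 J
q_lost = 155.0 × c × (68.5 − 35.4) = 5130.5 c
Set equal: c = 1173 / 5130.5 = 0.229 J/(g·°C)

c = 0.229 J/(g·°C)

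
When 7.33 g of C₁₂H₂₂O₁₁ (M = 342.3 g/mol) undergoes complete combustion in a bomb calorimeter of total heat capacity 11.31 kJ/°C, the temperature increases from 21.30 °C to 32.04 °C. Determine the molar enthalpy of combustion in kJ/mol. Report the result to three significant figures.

ΔH = -5670 kJ/mol

ΔT = 32.04 − 21.30 = 10.74 °C
q_cal = C_cal × ΔT = 11.31 × 10.74 = 121.4694 kJ
n = 7.33 / 342.3 = 0.02141 mol
q_rxn = −q_cal = -121.4694 kJ
ΔH = -121.4694 / 0.02141 = -5673 kJ/mol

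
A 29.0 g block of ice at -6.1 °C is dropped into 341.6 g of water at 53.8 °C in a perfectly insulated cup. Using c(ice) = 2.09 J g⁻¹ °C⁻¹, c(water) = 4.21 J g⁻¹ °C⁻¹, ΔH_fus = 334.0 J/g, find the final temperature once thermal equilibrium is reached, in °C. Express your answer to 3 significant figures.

Heat to bring ice to 0 °C and melt it: q₁ = 29.0×2.09×6.1 + 29.0×334.0 = 10056 J
Heat the water can supply cooling to 0 °C: 341.6×4.21×53.8 = 77371.7 J > q₁, so all ice melts.
Energy balance: 341.6×4.21×(53.8 − T) = 10056 + 29.0×4.21×(T − 0)
1438.136(53.8 − T) = 10056 + 122.09 T
77371.7 − 10056 = 1560.226 T
T = 67315.7 / 1560.226 = 43.14 °C

T_f = 43.1 °C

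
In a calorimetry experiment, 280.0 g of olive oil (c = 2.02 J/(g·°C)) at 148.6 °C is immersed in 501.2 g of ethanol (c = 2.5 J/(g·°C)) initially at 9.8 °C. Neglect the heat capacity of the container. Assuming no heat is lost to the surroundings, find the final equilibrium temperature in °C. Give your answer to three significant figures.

T_f = 53.0 °C

Heat lost by olive oil = heat gained by ethanol.
(280.0)(2.02)(148.6 − T) = (501.2)(2.5)(T − 9.8)
565.6 (148.6 − T) = 1253 (T − 9.8)
84048 − 565.6 T = 1253 T − 12279
96327 = 1818.6 T
T = 52.97 °C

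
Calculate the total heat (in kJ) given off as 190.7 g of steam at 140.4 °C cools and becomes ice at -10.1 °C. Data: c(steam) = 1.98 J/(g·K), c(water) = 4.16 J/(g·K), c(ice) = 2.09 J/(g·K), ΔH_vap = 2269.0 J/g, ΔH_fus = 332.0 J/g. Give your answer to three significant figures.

q1 (cool steam 140.4→100 °C): 190.7 × 1.98 × 40.4 = 15254 J
q2 (condense at 100 °C): 190.7 × 2269.0 = 432698 J
q3 (cool water 100→0 °C): 190.7 × 4.16 × 100.0 = 79331 J
q4 (freeze at 0 °C): 190.7 × 332.0 = 63312 J
q5 (cool ice 0→-10.1 °C): 190.7 × 2.09 × 10.1 = 4025 J
Total: 15254 + 432698 + 79331 + 63312 + 4025 = 594620 J = 595 kJ

q = 595 kJ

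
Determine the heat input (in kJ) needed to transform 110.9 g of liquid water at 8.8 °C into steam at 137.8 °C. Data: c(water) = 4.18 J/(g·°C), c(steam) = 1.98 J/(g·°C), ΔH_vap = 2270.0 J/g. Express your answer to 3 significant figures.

q = 302 kJ

q1 (heat water 8.8→100.0 °C): 110.9 × 4.18 × 91.2 = 42277 J
q2 (vaporize at 100 °C): 110.9 × 2270.0 = 251743 J
q3 (heat steam 100.0→137.8 °C): 110.9 × 1.98 × 37.8 = 8300 J
Total: 42277 + 251743 + 8300 = 302320 J = 302 kJ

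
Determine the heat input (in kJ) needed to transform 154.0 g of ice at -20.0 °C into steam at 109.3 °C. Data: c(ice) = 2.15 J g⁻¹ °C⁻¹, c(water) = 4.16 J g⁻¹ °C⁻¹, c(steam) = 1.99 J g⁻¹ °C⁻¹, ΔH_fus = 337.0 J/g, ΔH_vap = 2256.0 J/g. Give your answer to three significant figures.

q = 473 kJ

q1 (heat ice -20.0→0.0 °C): 154.0 × 2.15 × 20.0 = 6622 J
q2 (melt at 0 °C): 154.0 × 337.0 = 51898 J
q3 (heat water 0.0→100.0 °C): 154.0 × 4.16 × 100.0 = 64064 J
q4 (vaporize at 100 °C): 154.0 × 2256.0 = 347424 J
q5 (heat steam 100.0→109.3 °C): 154.0 × 1.99 × 9.3 = 2850 J
Total: 6622 + 51898 + 64064 + 347424 + 2850 = 472858 J = 473 kJ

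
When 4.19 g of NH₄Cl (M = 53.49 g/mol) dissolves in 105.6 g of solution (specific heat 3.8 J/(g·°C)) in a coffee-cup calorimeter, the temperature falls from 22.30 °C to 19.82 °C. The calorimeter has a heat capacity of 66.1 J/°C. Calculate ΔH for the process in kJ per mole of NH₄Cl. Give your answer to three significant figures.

ΔH = 14.8 kJ/mol

|ΔT| = |19.82 − 22.30| = 2.48 °C
|q_surr| = (105.6 × 3.8 + 66.1) × 2.48 = 467.38 × 2.48 = 1159 J
n(NH₄Cl) = 4.19 / 53.49 = 0.07833 mol
Temperature fell, so q_rxn = +|q_surr| = 1.159 kJ
ΔH = q_rxn / n = 14.80 kJ/mol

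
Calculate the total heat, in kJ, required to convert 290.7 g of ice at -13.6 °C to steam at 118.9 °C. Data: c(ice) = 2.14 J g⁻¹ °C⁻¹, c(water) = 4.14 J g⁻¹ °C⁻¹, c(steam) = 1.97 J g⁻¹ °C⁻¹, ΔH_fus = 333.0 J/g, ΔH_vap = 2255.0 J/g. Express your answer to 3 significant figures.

q = 892 kJ

q1 (heat ice -13.6→0.0 °C): 290.7 × 2.14 × 13.6 = 8461 J
q2 (melt at 0 °C): 290.7 × 333.0 = 96803 J
q3 (heat water 0.0→100.0 °C): 290.7 × 4.14 × 100.0 = 120350 J
q4 (vaporize at 100 °C): 290.7 × 2255.0 = 655529 J
q5 (heat steam 100.0→118.9 °C): 290.7 × 1.97 × 18.9 = 10824 J
Total: 8461 + 96803 + 120350 + 655529 + 10824 = 891967 J = 892 kJ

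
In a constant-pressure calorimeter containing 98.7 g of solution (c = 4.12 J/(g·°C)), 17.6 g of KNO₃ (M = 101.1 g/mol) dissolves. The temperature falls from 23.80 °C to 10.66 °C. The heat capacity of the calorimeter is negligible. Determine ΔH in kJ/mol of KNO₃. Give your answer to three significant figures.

ΔH = 30.7 kJ/mol

|ΔT| = |10.66 − 23.80| = 13.14 °C
|q_surr| = (98.7 × 4.12) × 13.14 = 406.644 × 13.14 = 5343 J
n(KNO₃) = 17.6 / 101.1 = 0.1741 mol
Temperature fell, so q_rxn = +|q_surr| = 5.343 kJ
ΔH = q_rxn / n = 30.69 kJ/mol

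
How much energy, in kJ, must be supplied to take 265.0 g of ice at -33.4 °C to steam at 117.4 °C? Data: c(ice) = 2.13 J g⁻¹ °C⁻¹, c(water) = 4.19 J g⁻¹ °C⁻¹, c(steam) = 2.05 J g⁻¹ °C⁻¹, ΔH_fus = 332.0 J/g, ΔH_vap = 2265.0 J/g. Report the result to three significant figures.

q = 828 kJ

q1 (heat ice -33.4→0.0 °C): 265.0 × 2.13 × 33.4 = 18853 J
q2 (melt at 0 °C): 265.0 × 332.0 = 87980 J
q3 (heat water 0.0→100.0 °C): 265.0 × 4.19 × 100.0 = 111035 J
q4 (vaporize at 100 °C): 265.0 × 2265.0 = 600225 J
q5 (heat steam 100.0→117.4 °C): 265.0 × 2.05 × 17.4 = 9453 J
Total: 18853 + 87980 + 111035 + 600225 + 9453 = 827546 J = 828 kJ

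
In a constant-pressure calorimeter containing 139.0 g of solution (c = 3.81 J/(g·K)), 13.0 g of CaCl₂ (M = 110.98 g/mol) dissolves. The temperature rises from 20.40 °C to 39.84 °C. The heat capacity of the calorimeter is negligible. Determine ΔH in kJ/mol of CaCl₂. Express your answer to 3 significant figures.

|ΔT| = |39.84 − 20.40| = 19.44 °C
|q_surr| = (139.0 × 3.81) × 19.44 = 529.59 × 19.44 = 10295 J
n(CaCl₂) = 13.0 / 110.98 = 0.11714 mol
Temperature rose, so q_rxn = −|q_surr| = -10.295 kJ
ΔH = q_rxn / n = -87.89 kJ/mol

ΔH = -87.9 kJ/mol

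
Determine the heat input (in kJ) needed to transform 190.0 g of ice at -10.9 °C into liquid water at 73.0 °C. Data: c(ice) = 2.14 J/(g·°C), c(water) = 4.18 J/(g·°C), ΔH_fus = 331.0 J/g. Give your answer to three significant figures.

q1 (heat ice -10.9→0.0 °C): 190.0 × 2.14 × 10.9 = 4432 J
q2 (melt at 0 °C): 190.0 × 331.0 = 62890 J
q3 (heat water 0.0→73.0 °C): 190.0 × 4.18 × 73.0 = 57977 J
Total: 4432 + 62890 + 57977 = 125299 J = 125 kJ

q = 125 kJ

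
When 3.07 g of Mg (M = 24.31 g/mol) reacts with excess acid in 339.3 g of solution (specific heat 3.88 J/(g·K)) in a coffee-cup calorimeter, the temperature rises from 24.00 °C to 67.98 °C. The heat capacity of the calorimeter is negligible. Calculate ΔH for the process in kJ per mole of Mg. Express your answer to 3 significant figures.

ΔH = -458 kJ/mol

|ΔT| = |67.98 − 24.00| = 43.98 °C
|q_surr| = (339.3 × 3.88) × 43.98 = 1316.484 × 43.98 = 57900 J
n(Mg) = 3.07 / 24.31 = 0.1263 mol
Temperature rose, so q_rxn = −|q_surr| = -57.90 kJ
ΔH = q_rxn / n = -458.4 kJ/mol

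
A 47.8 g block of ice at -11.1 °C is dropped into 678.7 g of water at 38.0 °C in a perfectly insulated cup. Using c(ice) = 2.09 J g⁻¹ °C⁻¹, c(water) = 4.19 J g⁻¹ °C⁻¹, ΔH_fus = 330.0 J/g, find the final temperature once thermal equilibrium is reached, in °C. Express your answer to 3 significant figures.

Heat to bring ice to 0 °C and melt it: q₁ = 47.8×2.09×11.1 + 47.8×330.0 = 16883 J
Heat the water can supply cooling to 0 °C: 678.7×4.19×38.0 = 108063 J > q₁, so all ice melts.
Energy balance: 678.7×4.19×(38.0 − T) = 16883 + 47.8×4.19×(T − 0)
2843.753(38.0 − T) = 16883 + 200.282 T
108063 − 16883 = 3044.035 T
T = 91180 / 3044.035 = 29.95 °C

T_f = 30.0 °C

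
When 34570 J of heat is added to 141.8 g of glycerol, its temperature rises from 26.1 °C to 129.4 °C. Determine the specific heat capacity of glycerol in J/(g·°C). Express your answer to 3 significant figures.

c = q / (m ΔT) = 34570 / (141.8 × 103.3)
c = 34570 / 14647.94 = 2.36 J/(g·°C)

c = 2.36 J/(g·°C)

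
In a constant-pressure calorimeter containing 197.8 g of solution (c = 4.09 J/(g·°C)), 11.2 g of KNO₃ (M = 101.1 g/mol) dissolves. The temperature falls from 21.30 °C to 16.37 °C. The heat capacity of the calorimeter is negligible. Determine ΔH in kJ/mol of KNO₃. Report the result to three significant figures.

ΔH = 36.0 kJ/mol

|ΔT| = |16.37 − 21.30| = 4.93 °C
|q_surr| = (197.8 × 4.09) × 4.93 = 809.002 × 4.93 = 3988 J
n(KNO₃) = 11.2 / 101.1 = 0.1108 mol
Temperature fell, so q_rxn = +|q_surr| = 3.988 kJ
ΔH = q_rxn / n = 35.99 kJ/mol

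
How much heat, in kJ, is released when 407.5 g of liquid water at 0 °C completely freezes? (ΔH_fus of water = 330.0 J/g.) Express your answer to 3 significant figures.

q = m × ΔH_fus = 407.5 × 330.0 = 134480 J = 134 kJ

q = 134 kJ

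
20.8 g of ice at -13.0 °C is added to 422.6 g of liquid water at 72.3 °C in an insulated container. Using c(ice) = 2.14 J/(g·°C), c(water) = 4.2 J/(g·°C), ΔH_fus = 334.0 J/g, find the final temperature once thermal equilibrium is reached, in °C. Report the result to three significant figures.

Heat to bring ice to 0 °C and melt it: q₁ = 20.8×2.14×13.0 + 20.8×334.0 = 7525.9 J
Heat the water can supply cooling to 0 °C: 422.6×4.2×72.3 = 128327 J > q₁, so all ice melts.
Energy balance: 422.6×4.2×(72.3 − T) = 7525.9 + 20.8×4.2×(T − 0)
1774.92(72.3 − T) = 7525.9 + 87.36 T
128327 − 7525.9 = 1862.28 T
T = 120801.1 / 1862.28 = 64.87 °C

T_f = 64.9 °C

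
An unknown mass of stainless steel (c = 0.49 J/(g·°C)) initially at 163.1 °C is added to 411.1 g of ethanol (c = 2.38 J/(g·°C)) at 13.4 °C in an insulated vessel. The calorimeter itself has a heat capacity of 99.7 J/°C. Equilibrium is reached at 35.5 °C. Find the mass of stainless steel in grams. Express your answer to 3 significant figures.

q_gained = (411.1 × 2.38 + 99.7) × (35.5 − 13.4) = 23830 J
q_lost = m × 0.49 × (163.1 − 35.5) = 62.524 m
m = 23830 / 62.524 = 381 g

m = 381 g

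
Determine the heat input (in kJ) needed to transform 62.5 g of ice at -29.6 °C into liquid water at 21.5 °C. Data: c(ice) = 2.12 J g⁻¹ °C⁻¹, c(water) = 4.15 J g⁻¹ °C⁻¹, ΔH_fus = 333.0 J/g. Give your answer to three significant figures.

q = 30.3 kJ

q1 (heat ice -29.6→0.0 °C): 62.5 × 2.12 × 29.6 = 3922 J
q2 (melt at 0 °C): 62.5 × 333.0 = 20813 J
q3 (heat water 0.0→21.5 °C): 62.5 × 4.15 × 21.5 = 5577 J
Total: 3922 + 20813 + 5577 = 30312 J = 30.3 kJ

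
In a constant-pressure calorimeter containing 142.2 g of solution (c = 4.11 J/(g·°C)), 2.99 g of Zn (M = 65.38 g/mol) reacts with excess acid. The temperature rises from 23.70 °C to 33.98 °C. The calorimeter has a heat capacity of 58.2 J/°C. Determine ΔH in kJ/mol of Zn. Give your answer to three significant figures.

ΔH = -144 kJ/mol

|ΔT| = |33.98 − 23.70| = 10.28 °C
|q_surr| = (142.2 × 4.11 + 58.2) × 10.28 = 642.642 × 10.28 = 6606 J
n(Zn) = 2.99 / 65.38 = 0.04573 mol
Temperature rose, so q_rxn = −|q_surr| = -6.606 kJ
ΔH = q_rxn / n = -144.46 kJ/mol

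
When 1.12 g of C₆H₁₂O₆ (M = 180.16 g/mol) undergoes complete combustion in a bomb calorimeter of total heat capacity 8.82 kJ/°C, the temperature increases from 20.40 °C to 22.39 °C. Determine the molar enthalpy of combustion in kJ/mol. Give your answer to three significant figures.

ΔT = 22.39 − 20.40 = 1.99 °C
q_cal = C_cal × ΔT = 8.82 × 1.99 = 17.5518 kJ
n = 1.12 / 180.16 = 0.006217 mol
q_rxn = −q_cal = -17.5518 kJ
ΔH = -17.5518 / 0.006217 = -2823 kJ/mol

ΔH = -2820 kJ/mol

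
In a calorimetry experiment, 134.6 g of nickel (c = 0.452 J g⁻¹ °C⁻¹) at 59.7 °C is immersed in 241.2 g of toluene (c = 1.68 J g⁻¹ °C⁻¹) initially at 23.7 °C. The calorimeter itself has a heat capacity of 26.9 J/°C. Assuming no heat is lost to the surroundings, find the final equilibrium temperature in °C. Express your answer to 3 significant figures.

Heat lost by nickel = heat gained by toluene + calorimeter.
(134.6)(0.452)(59.7 − T) = [(241.2)(1.68) + 26.9](T − 23.7)
60.8392 (59.7 − T) = 432.116 (T − 23.7)
3632.1 − 60.8392 T = 432.116 T − 10241
13873.1 = 492.9552 T
T = 28.14 °C

T_f = 28.1 °C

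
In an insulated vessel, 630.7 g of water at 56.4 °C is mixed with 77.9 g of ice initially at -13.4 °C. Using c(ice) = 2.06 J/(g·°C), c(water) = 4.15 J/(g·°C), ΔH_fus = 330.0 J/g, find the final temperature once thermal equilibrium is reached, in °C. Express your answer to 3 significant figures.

Heat to bring ice to 0 °C and melt it: q₁ = 77.9×2.06×13.4 + 77.9×330.0 = 27857 J
Heat the water can supply cooling to 0 °C: 630.7×4.15×56.4 = 147622 J > q₁, so all ice melts.
Energy balance: 630.7×4.15×(56.4 − T) = 27857 + 77.9×4.15×(T − 0)
2617.405(56.4 − T) = 27857 + 323.285 T
147622 − 27857 = 2940.690 T
T = 119765 / 2940.690 = 40.73 °C

T_f = 40.7 °C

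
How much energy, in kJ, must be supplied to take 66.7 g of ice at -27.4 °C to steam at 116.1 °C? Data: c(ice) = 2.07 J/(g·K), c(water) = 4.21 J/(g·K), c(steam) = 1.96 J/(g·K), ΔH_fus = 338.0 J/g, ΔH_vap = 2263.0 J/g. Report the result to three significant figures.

q = 207 kJ

q1 (heat ice -27.4→0.0 °C): 66.7 × 2.07 × 27.4 = 3783 J
q2 (melt at 0 °C): 66.7 × 338.0 = 22545 J
q3 (heat water 0.0→100.0 °C): 66.7 × 4.21 × 100.0 = 28081 J
q4 (vaporize at 100 °C): 66.7 × 2263.0 = 150942 J
q5 (heat steam 100.0→116.1 °C): 66.7 × 1.96 × 16.1 = 2105 J
Total: 3783 + 22545 + 28081 + 150942 + 2105 = 207456 J = 207 kJ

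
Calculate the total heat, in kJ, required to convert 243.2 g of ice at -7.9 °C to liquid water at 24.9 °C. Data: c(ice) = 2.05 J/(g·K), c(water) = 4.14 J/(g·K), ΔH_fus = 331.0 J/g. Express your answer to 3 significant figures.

q = 110 kJ

q1 (heat ice -7.9→0.0 °C): 243.2 × 2.05 × 7.9 = 3939 J
q2 (melt at 0 °C): 243.2 × 331.0 = 80499 J
q3 (heat water 0.0→24.9 °C): 243.2 × 4.14 × 24.9 = 25071 J
Total: 3939 + 80499 + 25071 = 109509 J = 110 kJ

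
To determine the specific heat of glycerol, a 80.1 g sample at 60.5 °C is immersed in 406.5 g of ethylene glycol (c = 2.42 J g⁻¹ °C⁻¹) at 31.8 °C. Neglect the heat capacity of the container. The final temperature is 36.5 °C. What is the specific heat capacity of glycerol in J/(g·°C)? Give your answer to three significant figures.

c = 2.41 J/(g·°C)

q_gained = (406.5 × 2.42) × (36.5 − 31.8) = 4624 J
q_lost = 80.1 × c × (60.5 − 36.5) = 1922.4 c
Set equal: c = 4624 / 1922.4 = 2.41 J/(g·°C)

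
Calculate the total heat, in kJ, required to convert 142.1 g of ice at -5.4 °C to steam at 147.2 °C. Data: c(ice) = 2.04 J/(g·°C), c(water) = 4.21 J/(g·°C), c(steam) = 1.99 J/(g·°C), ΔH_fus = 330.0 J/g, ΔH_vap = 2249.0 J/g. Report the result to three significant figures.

q1 (heat ice -5.4→0.0 °C): 142.1 × 2.04 × 5.4 = 1565 J
q2 (melt at 0 °C): 142.1 × 330.0 = 46893 J
q3 (heat water 0.0→100.0 °C): 142.1 × 4.21 × 100.0 = 59824 J
q4 (vaporize at 100 °C): 142.1 × 2249.0 = 319583 J
q5 (heat steam 100.0→147.2 °C): 142.1 × 1.99 × 47.2 = 13347 J
Total: 1565 + 46893 + 59824 + 319583 + 13347 = 441212 J = 441 kJ

q = 441 kJ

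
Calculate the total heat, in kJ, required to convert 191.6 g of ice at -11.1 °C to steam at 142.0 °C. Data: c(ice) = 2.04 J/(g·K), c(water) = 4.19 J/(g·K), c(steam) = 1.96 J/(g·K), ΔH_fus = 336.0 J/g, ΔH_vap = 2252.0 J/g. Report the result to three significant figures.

q1 (heat ice -11.1→0.0 °C): 191.6 × 2.04 × 11.1 = 4339 J
q2 (melt at 0 °C): 191.6 × 336.0 = 64378 J
q3 (heat water 0.0→100.0 °C): 191.6 × 4.19 × 100.0 = 80280 J
q4 (vaporize at 100 °C): 191.6 × 2252.0 = 431483 J
q5 (heat steam 100.0→142.0 °C): 191.6 × 1.96 × 42.0 = 15773 J
Total: 4339 + 64378 + 80280 + 431483 + 15773 = 596253 J = 596 kJ

q = 596 kJ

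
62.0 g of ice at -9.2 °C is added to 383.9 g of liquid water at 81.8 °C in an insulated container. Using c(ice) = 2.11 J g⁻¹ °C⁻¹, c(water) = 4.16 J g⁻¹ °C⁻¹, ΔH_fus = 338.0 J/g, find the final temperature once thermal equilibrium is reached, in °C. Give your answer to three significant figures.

Heat to bring ice to 0 °C and melt it: q₁ = 62.0×2.11×9.2 + 62.0×338.0 = 22160 J
Heat the water can supply cooling to 0 °C: 383.9×4.16×81.8 = 130637 J > q₁, so all ice melts.
Energy balance: 383.9×4.16×(81.8 − T) = 22160 + 62.0×4.16×(T − 0)
1597.024(81.8 − T) = 22160 + 257.92 T
130637 − 22160 = 1854.944 T
T = 108477 / 1854.944 = 58.48 °C

T_f = 58.5 °C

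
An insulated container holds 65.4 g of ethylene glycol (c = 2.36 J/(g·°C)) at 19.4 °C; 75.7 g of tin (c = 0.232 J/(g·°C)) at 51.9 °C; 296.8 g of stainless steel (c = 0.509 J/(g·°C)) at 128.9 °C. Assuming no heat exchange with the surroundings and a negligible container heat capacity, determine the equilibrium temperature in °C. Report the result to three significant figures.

T_f = 72.4 °C

Σ mᵢcᵢ(T − Tᵢ) = 0  ⇒  T = Σ mᵢcᵢTᵢ / Σ mᵢcᵢ
Σ mᵢcᵢ = 65.4×2.36 + 75.7×0.232 + 296.8×0.509 = 322.9776
Σ mᵢcᵢTᵢ = 154.344×19.4 + 17.5624×51.9 + 151.0712×128.9 = 23379
T = 23379 / 322.9776 = 72.39 °C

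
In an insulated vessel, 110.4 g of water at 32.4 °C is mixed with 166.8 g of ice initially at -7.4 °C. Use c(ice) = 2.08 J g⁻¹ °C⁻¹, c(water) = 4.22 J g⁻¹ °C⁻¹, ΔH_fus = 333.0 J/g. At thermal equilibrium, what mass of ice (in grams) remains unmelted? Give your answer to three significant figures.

Heat to warm all ice to 0 °C: 166.8×2.08×7.4 = 2567.4 J
Heat released by water cooling to 0 °C: 110.4×4.22×32.4 = 15095 J
15095 J < 2567.4 + 166.8×333.0 = 58111.8 J, so not all ice melts; final T = 0 °C.
Heat left for melting: 15095 − 2567.4 = 12527.6 J
Mass melted = 12527.6 / 333.0 = 37.62 g
Ice remaining = 166.8 − 37.62 = 129.18 g

m_ice remaining = 129 g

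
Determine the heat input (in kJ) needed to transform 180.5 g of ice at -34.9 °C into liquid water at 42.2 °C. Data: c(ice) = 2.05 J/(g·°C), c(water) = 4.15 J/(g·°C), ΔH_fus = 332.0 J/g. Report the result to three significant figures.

q1 (heat ice -34.9→0.0 °C): 180.5 × 2.05 × 34.9 = 12914 J
q2 (melt at 0 °C): 180.5 × 332.0 = 59926 J
q3 (heat water 0.0→42.2 °C): 180.5 × 4.15 × 42.2 = 31611 J
Total: 12914 + 59926 + 31611 = 104451 J = 104 kJ

q = 104 kJ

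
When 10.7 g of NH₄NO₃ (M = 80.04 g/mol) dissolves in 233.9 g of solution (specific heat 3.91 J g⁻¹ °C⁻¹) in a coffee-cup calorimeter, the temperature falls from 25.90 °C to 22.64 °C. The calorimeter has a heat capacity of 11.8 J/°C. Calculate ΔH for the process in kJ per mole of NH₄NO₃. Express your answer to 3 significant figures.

|ΔT| = |22.64 − 25.90| = 3.26 °C
|q_surr| = (233.9 × 3.91 + 11.8) × 3.26 = 926.349 × 3.26 = 3020 J
n(NH₄NO₃) = 10.7 / 80.04 = 0.1337 mol
Temperature fell, so q_rxn = +|q_surr| = 3.020 kJ
ΔH = q_rxn / n = 22.59 kJ/mol

ΔH = 22.6 kJ/mol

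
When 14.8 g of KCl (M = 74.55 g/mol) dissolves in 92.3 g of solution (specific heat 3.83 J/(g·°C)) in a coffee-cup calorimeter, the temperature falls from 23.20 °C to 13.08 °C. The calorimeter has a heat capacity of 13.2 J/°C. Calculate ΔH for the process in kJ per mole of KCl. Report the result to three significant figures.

ΔH = 18.7 kJ/mol

|ΔT| = |13.08 − 23.20| = 10.12 °C
|q_surr| = (92.3 × 3.83 + 13.2) × 10.12 = 366.709 × 10.12 = 3711 J
n(KCl) = 14.8 / 74.55 = 0.1985 mol
Temperature fell, so q_rxn = +|q_surr| = 3.711 kJ
ΔH = q_rxn / n = 18.70 kJ/mol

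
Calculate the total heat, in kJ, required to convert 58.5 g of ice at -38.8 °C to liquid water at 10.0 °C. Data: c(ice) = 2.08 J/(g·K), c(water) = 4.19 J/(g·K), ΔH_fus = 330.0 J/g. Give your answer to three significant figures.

q = 26.5 kJ

q1 (heat ice -38.8→0.0 °C): 58.5 × 2.08 × 38.8 = 4721 J
q2 (melt at 0 °C): 58.5 × 330.0 = 19305 J
q3 (heat water 0.0→10.0 °C): 58.5 × 4.19 × 10.0 = 2451 J
Total: 4721 + 19305 + 2451 = 26477 J = 26.5 kJ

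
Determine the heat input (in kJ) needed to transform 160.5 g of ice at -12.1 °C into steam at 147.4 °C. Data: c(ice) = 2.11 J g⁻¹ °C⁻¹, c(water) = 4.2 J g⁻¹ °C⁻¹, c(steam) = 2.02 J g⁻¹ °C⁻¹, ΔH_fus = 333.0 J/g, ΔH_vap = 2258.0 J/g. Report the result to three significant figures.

q = 503 kJ

q1 (heat ice -12.1→0.0 °C): 160.5 × 2.11 × 12.1 = 4098 J
q2 (melt at 0 °C): 160.5 × 333.0 = 53447 J
q3 (heat water 0.0→100.0 °C): 160.5 × 4.2 × 100.0 = 67410 J
q4 (vaporize at 100 °C): 160.5 × 2258.0 = 362409 J
q5 (heat steam 100.0→147.4 °C): 160.5 × 2.02 × 47.4 = 15368 J
Total: 4098 + 53447 + 67410 + 362409 + 15368 = 502732 J = 503 kJ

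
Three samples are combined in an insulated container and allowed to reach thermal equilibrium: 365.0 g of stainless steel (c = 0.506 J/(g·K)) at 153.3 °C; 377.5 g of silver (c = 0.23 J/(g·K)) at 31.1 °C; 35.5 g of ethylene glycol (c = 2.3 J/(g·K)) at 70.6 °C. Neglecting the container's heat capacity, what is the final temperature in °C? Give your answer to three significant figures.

T_f = 104 °C

Σ mᵢcᵢ(T − Tᵢ) = 0  ⇒  T = Σ mᵢcᵢTᵢ / Σ mᵢcᵢ
Σ mᵢcᵢ = 365.0×0.506 + 377.5×0.23 + 35.5×2.3 = 353.165
Σ mᵢcᵢTᵢ = 184.69×153.3 + 86.825×31.1 + 81.65×70.6 = 36778
T = 36778 / 353.165 = 104.1 °C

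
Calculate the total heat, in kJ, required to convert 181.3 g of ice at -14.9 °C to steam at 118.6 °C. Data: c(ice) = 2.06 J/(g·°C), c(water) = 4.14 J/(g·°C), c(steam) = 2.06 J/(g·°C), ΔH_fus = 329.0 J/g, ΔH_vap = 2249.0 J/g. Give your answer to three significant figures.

q = 555 kJ

q1 (heat ice -14.9→0.0 °C): 181.3 × 2.06 × 14.9 = 5565 J
q2 (melt at 0 °C): 181.3 × 329.0 = 59648 J
q3 (heat water 0.0→100.0 °C): 181.3 × 4.14 × 100.0 = 75058 J
q4 (vaporize at 100 °C): 181.3 × 2249.0 = 407744 J
q5 (heat steam 100.0→118.6 °C): 181.3 × 2.06 × 18.6 = 6947 J
Total: 5565 + 59648 + 75058 + 407744 + 6947 = 554962 J = 555 kJ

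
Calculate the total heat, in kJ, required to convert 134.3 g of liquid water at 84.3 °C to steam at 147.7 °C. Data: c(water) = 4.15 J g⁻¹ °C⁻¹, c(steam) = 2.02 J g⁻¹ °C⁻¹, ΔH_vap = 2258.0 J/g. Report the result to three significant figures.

q = 325 kJ

q1 (heat water 84.3→100.0 °C): 134.3 × 4.15 × 15.7 = 8750 J
q2 (vaporize at 100 °C): 134.3 × 2258.0 = 303249 J
q3 (heat steam 100.0→147.7 °C): 134.3 × 2.02 × 47.7 = 12940 J
Total: 8750 + 303249 + 12940 = 324939 J = 325 kJ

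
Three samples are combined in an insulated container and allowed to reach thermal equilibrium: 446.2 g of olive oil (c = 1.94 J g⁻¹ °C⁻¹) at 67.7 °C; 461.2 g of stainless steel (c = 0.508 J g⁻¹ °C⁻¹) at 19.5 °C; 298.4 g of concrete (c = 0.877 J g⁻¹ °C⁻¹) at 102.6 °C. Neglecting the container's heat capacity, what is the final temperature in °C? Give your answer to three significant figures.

T_f = 66.1 °C

Σ mᵢcᵢ(T − Tᵢ) = 0  ⇒  T = Σ mᵢcᵢTᵢ / Σ mᵢcᵢ
Σ mᵢcᵢ = 446.2×1.94 + 461.2×0.508 + 298.4×0.877 = 1361.6144
Σ mᵢcᵢTᵢ = 865.628×67.7 + 234.2896×19.5 + 261.6968×102.6 = 90022
T = 90022 / 1361.6144 = 66.11 °C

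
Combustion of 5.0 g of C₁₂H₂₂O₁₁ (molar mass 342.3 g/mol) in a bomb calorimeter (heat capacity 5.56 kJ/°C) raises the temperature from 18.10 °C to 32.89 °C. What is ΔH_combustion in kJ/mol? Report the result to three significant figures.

ΔT = 32.89 − 18.10 = 14.79 °C
q_cal = C_cal × ΔT = 5.56 × 14.79 = 82.2324 kJ
n = 5.0 / 342.3 = 0.01461 mol
q_rxn = −q_cal = -82.2324 kJ
ΔH = -82.2324 / 0.01461 = -5629 kJ/mol

ΔH = -5630 kJ/mol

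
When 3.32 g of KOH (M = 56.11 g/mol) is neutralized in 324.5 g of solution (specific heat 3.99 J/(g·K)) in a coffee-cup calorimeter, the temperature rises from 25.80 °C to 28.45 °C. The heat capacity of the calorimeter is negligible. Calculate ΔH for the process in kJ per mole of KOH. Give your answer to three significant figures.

|ΔT| = |28.45 − 25.80| = 2.65 °C
|q_surr| = (324.5 × 3.99) × 2.65 = 1294.755 × 2.65 = 3431 J
n(KOH) = 3.32 / 56.11 = 0.05917 mol
Temperature rose, so q_rxn = −|q_surr| = -3.431 kJ
ΔH = q_rxn / n = -57.99 kJ/mol

ΔH = -58.0 kJ/mol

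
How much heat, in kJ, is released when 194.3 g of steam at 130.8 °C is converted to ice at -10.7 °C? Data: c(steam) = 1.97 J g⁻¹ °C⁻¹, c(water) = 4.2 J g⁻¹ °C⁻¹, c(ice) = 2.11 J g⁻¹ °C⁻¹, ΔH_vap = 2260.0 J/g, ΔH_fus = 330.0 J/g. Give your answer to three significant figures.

q = 601 kJ

q1 (cool steam 130.8→100 °C): 194.3 × 1.97 × 30.8 = 11789 J
q2 (condense at 100 °C): 194.3 × 2260.0 = 439118 J
q3 (cool water 100→0 °C): 194.3 × 4.2 × 100.0 = 81606 J
q4 (freeze at 0 °C): 194.3 × 330.0 = 64119 J
q5 (cool ice 0→-10.7 °C): 194.3 × 2.11 × 10.7 = 4387 J
Total: 11789 + 439118 + 81606 + 64119 + 4387 = 601019 J = 601 kJ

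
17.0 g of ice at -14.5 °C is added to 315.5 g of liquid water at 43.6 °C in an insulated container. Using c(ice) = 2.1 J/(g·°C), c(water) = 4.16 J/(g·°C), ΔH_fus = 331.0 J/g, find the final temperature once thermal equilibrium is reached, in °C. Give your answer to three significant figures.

T_f = 36.9 °C

Heat to bring ice to 0 °C and melt it: q₁ = 17.0×2.1×14.5 + 17.0×331.0 = 6144.7 J
Heat the water can supply cooling to 0 °C: 315.5×4.16×43.6 = 57224.1 J > q₁, so all ice melts.
Energy balance: 315.5×4.16×(43.6 − T) = 6144.7 + 17.0×4.16×(T − 0)
1312.48(43.6 − T) = 6144.7 + 70.72 T
57224.1 − 6144.7 = 1383.20 T
T = 51079.4 / 1383.20 = 36.93 °C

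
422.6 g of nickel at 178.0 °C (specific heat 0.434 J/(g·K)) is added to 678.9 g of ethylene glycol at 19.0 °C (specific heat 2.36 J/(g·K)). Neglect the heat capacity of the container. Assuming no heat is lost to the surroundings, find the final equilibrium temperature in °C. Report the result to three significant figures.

Heat lost by nickel = heat gained by ethylene glycol.
(422.6)(0.434)(178.0 − T) = (678.9)(2.36)(T − 19.0)
183.4084 (178.0 − T) = 1602.204 (T − 19.0)
32647 − 183.4084 T = 1602.204 T − 30442
63089 = 1785.6124 T
T = 35.33 °C

T_f = 35.3 °C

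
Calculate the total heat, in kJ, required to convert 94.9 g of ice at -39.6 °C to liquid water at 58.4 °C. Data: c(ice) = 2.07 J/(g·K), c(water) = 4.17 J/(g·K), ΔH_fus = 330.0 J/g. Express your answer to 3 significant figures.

q1 (heat ice -39.6→0.0 °C): 94.9 × 2.07 × 39.6 = 7779 J
q2 (melt at 0 °C): 94.9 × 330.0 = 31317 J
q3 (heat water 0.0→58.4 °C): 94.9 × 4.17 × 58.4 = 23111 J
Total: 7779 + 31317 + 23111 = 62207 J = 62.2 kJ

q = 62.2 kJ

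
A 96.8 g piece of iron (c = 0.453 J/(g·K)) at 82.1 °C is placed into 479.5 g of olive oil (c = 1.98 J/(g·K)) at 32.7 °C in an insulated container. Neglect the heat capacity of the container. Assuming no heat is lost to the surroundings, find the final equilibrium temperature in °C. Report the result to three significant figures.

T_f = 34.9 °C

Heat lost by iron = heat gained by olive oil.
(96.8)(0.453)(82.1 − T) = (479.5)(1.98)(T − 32.7)
43.8504 (82.1 − T) = 949.41 (T − 32.7)
3600.1 − 43.8504 T = 949.41 T − 31046
34646.1 = 993.2604 T
T = 34.88 °C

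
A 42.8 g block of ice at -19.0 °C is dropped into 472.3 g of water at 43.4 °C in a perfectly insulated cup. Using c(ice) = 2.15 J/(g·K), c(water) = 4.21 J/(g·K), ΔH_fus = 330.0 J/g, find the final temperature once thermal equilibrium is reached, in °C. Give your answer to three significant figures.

T_f = 32.5 °C

Heat to bring ice to 0 °C and melt it: q₁ = 42.8×2.15×19.0 + 42.8×330.0 = 15872 J
Heat the water can supply cooling to 0 °C: 472.3×4.21×43.4 = 86295.8 J > q₁, so all ice melts.
Energy balance: 472.3×4.21×(43.4 − T) = 15872 + 42.8×4.21×(T − 0)
1988.383(43.4 − T) = 15872 + 180.188 T
86295.8 − 15872 = 2168.571 T
T = 70423.8 / 2168.571 = 32.47 °C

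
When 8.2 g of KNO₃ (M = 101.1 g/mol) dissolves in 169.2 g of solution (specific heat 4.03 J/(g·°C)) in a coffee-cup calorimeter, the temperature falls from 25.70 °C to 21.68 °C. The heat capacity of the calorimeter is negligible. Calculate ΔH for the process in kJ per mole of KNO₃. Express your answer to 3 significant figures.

|ΔT| = |21.68 − 25.70| = 4.02 °C
|q_surr| = (169.2 × 4.03) × 4.02 = 681.876 × 4.02 = 2741 J
n(KNO₃) = 8.2 / 101.1 = 0.08111 mol
Temperature fell, so q_rxn = +|q_surr| = 2.741 kJ
ΔH = q_rxn / n = 33.79 kJ/mol

ΔH = 33.8 kJ/mol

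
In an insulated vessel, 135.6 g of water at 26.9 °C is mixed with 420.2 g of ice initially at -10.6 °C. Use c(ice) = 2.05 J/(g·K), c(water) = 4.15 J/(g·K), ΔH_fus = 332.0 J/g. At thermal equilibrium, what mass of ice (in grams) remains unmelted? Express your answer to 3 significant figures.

Heat to warm all ice to 0 °C: 420.2×2.05×10.6 = 9130.9 J
Heat released by water cooling to 0 °C: 135.6×4.15×26.9 = 15138 J
15138 J < 9130.9 + 420.2×332.0 = 148637.3 J, so not all ice melts; final T = 0 °C.
Heat left for melting: 15138 − 9130.9 = 6007.1 J
Mass melted = 6007.1 / 332.0 = 18.09 g
Ice remaining = 420.2 − 18.09 = 402.11 g

m_ice remaining = 402 g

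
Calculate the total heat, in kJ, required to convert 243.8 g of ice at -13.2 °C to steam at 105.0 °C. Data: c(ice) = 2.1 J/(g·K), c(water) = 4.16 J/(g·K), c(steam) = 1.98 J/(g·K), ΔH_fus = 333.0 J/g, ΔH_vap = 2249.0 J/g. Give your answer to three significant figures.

q1 (heat ice -13.2→0.0 °C): 243.8 × 2.1 × 13.2 = 6758 J
q2 (melt at 0 °C): 243.8 × 333.0 = 81185 J
q3 (heat water 0.0→100.0 °C): 243.8 × 4.16 × 100.0 = 101421 J
q4 (vaporize at 100 °C): 243.8 × 2249.0 = 548306 J
q5 (heat steam 100.0→105.0 °C): 243.8 × 1.98 × 5.0 = 2414 J
Total: 6758 + 81185 + 101421 + 548306 + 2414 = 740084 J = 740 kJ

q = 740 kJ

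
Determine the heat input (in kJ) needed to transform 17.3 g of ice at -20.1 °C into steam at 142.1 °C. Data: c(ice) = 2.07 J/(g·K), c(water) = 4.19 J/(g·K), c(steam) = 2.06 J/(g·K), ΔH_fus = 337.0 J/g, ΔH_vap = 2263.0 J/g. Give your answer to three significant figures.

q = 54.4 kJ

q1 (heat ice -20.1→0.0 °C): 17.3 × 2.07 × 20.1 = 720 J
q2 (melt at 0 °C): 17.3 × 337.0 = 5830 J
q3 (heat water 0.0→100.0 °C): 17.3 × 4.19 × 100.0 = 7249 J
q4 (vaporize at 100 °C): 17.3 × 2263.0 = 39150 J
q5 (heat steam 100.0→142.1 °C): 17.3 × 2.06 × 42.1 = 1500 J
Total: 720 + 5830 + 7249 + 39150 + 1500 = 54449 J = 54.4 kJ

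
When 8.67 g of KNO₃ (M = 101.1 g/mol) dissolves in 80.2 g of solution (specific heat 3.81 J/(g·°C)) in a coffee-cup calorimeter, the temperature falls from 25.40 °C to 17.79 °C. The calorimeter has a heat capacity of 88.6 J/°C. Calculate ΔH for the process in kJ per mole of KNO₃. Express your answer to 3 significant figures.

ΔH = 35.0 kJ/mol

|ΔT| = |17.79 − 25.40| = 7.61 °C
|q_surr| = (80.2 × 3.81 + 88.6) × 7.61 = 394.162 × 7.61 = 3000 J
n(KNO₃) = 8.67 / 101.1 = 0.08576 mol
Temperature fell, so q_rxn = +|q_surr| = 3.000 kJ
ΔH = q_rxn / n = 34.98 kJ/mol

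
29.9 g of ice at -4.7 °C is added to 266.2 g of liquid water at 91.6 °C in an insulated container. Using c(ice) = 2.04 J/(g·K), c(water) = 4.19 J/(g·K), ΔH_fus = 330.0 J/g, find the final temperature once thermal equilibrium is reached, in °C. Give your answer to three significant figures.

Heat to bring ice to 0 °C and melt it: q₁ = 29.9×2.04×4.7 + 29.9×330.0 = 10154 J
Heat the water can supply cooling to 0 °C: 266.2×4.19×91.6 = 102169 J > q₁, so all ice melts.
Energy balance: 266.2×4.19×(91.6 − T) = 10154 + 29.9×4.19×(T − 0)
1115.378(91.6 − T) = 10154 + 125.281 T
102169 − 10154 = 1240.659 T
T = 92015 / 1240.659 = 74.17 °C

T_f = 74.2 °C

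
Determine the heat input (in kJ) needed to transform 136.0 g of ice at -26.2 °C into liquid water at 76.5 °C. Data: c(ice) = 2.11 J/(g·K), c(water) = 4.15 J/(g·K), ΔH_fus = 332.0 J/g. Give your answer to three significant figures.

q = 95.8 kJ

q1 (heat ice -26.2→0.0 °C): 136.0 × 2.11 × 26.2 = 7518 J
q2 (melt at 0 °C): 136.0 × 332.0 = 45152 J
q3 (heat water 0.0→76.5 °C): 136.0 × 4.15 × 76.5 = 43177 J
Total: 7518 + 45152 + 43177 = 95847 J = 95.8 kJ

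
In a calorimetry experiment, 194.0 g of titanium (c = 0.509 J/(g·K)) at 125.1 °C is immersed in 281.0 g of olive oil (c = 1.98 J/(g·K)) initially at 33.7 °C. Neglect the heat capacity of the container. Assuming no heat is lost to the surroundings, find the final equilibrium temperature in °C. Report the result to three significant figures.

T_f = 47.5 °C

Heat lost by titanium = heat gained by olive oil.
(194.0)(0.509)(125.1 − T) = (281.0)(1.98)(T − 33.7)
98.746 (125.1 − T) = 556.38 (T − 33.7)
12353 − 98.746 T = 556.38 T − 18750
31103 = 655.126 T
T = 47.48 °C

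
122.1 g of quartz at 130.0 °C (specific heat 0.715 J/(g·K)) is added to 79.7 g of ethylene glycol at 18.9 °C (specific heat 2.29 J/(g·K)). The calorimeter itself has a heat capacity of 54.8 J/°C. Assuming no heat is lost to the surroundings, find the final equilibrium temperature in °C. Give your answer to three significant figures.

T_f = 48.8 °C

Heat lost by quartz = heat gained by ethylene glycol + calorimeter.
(122.1)(0.715)(130.0 − T) = [(79.7)(2.29) + 54.8](T − 18.9)
87.3015 (130.0 − T) = 237.313 (T − 18.9)
11349 − 87.3015 T = 237.313 T − 4485.2
15834.2 = 324.6145 T
T = 48.78 °C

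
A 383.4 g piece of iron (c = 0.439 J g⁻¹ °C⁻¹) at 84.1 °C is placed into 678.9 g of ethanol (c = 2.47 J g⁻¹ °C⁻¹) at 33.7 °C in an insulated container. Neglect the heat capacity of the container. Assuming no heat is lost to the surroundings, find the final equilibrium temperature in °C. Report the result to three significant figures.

Heat lost by iron = heat gained by ethanol.
(383.4)(0.439)(84.1 − T) = (678.9)(2.47)(T − 33.7)
168.3126 (84.1 − T) = 1676.883 (T − 33.7)
14155 − 168.3126 T = 1676.883 T − 56511
70666 = 1845.1956 T
T = 38.30 °C

T_f = 38.3 °C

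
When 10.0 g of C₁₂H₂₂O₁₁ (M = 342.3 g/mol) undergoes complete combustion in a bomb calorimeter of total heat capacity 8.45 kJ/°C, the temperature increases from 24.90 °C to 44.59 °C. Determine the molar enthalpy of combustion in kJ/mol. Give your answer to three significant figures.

ΔH = -5700 kJ/mol

ΔT = 44.59 − 24.90 = 19.69 °C
q_cal = C_cal × ΔT = 8.45 × 19.69 = 166.3805 kJ
n = 10.0 / 342.3 = 0.02921 mol
q_rxn = −q_cal = -166.3805 kJ
ΔH = -166.3805 / 0.02921 = -5696 kJ/mol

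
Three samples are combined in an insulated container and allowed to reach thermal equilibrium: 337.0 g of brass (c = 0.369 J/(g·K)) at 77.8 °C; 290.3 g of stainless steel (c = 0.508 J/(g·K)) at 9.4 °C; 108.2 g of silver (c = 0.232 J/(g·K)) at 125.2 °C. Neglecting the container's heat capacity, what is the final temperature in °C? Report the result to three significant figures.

T_f = 47.8 °C

Σ mᵢcᵢ(T − Tᵢ) = 0  ⇒  T = Σ mᵢcᵢTᵢ / Σ mᵢcᵢ
Σ mᵢcᵢ = 337.0×0.369 + 290.3×0.508 + 108.2×0.232 = 296.9278
Σ mᵢcᵢTᵢ = 124.353×77.8 + 147.4724×9.4 + 25.1024×125.2 = 14204
T = 14204 / 296.9278 = 47.84 °C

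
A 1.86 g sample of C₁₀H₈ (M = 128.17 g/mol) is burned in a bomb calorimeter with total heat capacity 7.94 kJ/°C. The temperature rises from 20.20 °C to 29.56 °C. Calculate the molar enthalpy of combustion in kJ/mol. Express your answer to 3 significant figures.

ΔH = -5120 kJ/mol

ΔT = 29.56 − 20.20 = 9.36 °C
q_cal = C_cal × ΔT = 7.94 × 9.36 = 74.3184 kJ
n = 1.86 / 128.17 = 0.01451 mol
q_rxn = −q_cal = -74.3184 kJ
ΔH = -74.3184 / 0.01451 = -5122 kJ/mol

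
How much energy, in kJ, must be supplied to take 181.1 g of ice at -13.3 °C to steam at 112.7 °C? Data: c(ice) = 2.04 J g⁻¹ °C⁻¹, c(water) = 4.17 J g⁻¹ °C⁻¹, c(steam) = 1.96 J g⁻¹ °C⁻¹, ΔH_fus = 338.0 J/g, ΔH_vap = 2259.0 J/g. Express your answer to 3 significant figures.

q = 555 kJ

q1 (heat ice -13.3→0.0 °C): 181.1 × 2.04 × 13.3 = 4914 J
q2 (melt at 0 °C): 181.1 × 338.0 = 61212 J
q3 (heat water 0.0→100.0 °C): 181.1 × 4.17 × 100.0 = 75519 J
q4 (vaporize at 100 °C): 181.1 × 2259.0 = 409105 J
q5 (heat steam 100.0→112.7 °C): 181.1 × 1.96 × 12.7 = 4508 J
Total: 4914 + 61212 + 75519 + 409105 + 4508 = 555258 J = 555 kJ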